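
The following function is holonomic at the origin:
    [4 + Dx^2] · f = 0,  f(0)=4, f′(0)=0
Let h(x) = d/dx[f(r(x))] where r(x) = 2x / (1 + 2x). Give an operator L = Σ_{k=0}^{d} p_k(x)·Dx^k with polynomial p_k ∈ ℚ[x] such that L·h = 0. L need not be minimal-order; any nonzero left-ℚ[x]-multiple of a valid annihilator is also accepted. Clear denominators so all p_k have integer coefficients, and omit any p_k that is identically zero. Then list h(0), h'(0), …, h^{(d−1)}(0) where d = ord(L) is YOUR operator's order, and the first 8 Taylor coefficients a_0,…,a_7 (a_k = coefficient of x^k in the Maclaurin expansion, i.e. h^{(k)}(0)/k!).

L = (40 + 96·x + 96·x^2) + (12 + 72·x + 144·x^2 + 96·x^3)·Dx + (1 + 8·x + 24·x^2 + 32·x^3 + 16·x^4)·Dx^2  (order 2).
h: a_k = 0, -64, 384, -4096/3, 10240/3, -78848/15, -14336/5, 19283968/315, …
ICs: h(0) = 0, h′(0) = -64.

f: a_k = 4, 0, -8, 0, 8/3, 0, -16/45, 0, …
Change of var in L_f (x↦r) gives L₀.
h₀' ⇒ L via d/dx closure of L₀.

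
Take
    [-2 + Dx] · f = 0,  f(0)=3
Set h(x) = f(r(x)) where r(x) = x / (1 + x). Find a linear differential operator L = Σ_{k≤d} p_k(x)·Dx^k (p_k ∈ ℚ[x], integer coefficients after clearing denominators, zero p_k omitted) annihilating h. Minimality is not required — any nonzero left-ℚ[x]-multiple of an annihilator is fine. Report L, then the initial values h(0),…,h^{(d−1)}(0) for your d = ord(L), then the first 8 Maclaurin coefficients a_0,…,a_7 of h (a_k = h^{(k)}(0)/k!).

f: a_k = 3, 6, 6, 4, 2, 4/5, 4/15, 8/105, …
Change of var in L_f (x↦r) gives L₀.
L = -2 + (1 + 2·x + x^2)·Dx  (order 1).
h: a_k = 3, 6, 0, -2, 2, -6/5, 4/15, 10/21, …
ICs: h(0) = 3.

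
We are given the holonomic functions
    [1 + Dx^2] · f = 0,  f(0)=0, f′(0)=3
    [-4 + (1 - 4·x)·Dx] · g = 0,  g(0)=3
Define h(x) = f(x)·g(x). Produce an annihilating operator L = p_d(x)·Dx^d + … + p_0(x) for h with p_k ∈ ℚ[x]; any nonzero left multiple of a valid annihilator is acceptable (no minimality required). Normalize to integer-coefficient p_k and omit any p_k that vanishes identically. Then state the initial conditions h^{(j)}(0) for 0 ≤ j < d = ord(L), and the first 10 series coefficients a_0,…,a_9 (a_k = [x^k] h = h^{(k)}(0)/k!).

f: a_k = 0, 3, 0, -1/2, 0, 1/40, 0, -1/1680, 0, 1/120960, …
g: a_k = 3, 12, 48, 192, 768, 3072, 12288, 49152, 196608, 786432, …
h₀=f·g: eliminate ⇒ L₀, order ≤ 2·1.
L = (-1 + 4·x) + 8·Dx + (-1 + 4·x)·Dx^2  (order 2).
h: a_k = 0, 9, 36, 285/2, 570, 91203/40, 91203/10, 20429471/560, 20429471/140, 23534750593/40320, …
ICs: h(0) = 0, h′(0) = 9.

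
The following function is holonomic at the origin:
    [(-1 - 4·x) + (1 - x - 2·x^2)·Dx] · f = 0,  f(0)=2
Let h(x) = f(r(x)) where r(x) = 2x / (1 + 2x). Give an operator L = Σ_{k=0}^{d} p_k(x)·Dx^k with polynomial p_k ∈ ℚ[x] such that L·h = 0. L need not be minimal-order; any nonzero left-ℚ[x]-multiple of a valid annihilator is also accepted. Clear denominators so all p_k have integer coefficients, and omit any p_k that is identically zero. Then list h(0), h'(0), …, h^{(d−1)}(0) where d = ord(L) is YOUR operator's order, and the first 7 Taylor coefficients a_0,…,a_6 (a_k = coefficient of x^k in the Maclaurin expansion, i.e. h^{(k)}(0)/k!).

f: a_k = 2, 2, 6, 10, 22, 42, 86, …
f∘r: x↦r, Dx↦Dx/r' in L_f ⇒ L₀.
L = (2 + 20·x) + (-1 - 4·x + 4·x^2 + 16·x^3)·Dx  (order 1).
h: a_k = 2, 4, 16, 0, 128, -256, 1536, …
ICs: h(0) = 2.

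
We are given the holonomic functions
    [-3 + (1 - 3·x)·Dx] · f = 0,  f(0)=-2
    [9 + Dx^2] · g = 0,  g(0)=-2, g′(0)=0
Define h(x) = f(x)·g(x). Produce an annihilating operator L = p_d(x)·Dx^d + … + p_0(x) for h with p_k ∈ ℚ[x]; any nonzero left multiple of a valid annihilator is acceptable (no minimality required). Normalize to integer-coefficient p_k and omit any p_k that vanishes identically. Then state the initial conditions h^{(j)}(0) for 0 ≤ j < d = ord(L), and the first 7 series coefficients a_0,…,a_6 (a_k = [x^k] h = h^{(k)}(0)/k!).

f: a_k = -2, -6, -18, -54, -162, -486, -1458, …
g: a_k = -2, 0, 9, 0, -27/4, 0, 81/40, …
h₀=f·g: eliminate ⇒ L₀, order ≤ 1·2.
L = (-9 + 27·x) + 6·Dx + (-1 + 3·x)·Dx^2  (order 2).
h: a_k = 4, 12, 18, 54, 351/2, 1053/2, 31509/20, …
ICs: h(0) = 4, h′(0) = 12.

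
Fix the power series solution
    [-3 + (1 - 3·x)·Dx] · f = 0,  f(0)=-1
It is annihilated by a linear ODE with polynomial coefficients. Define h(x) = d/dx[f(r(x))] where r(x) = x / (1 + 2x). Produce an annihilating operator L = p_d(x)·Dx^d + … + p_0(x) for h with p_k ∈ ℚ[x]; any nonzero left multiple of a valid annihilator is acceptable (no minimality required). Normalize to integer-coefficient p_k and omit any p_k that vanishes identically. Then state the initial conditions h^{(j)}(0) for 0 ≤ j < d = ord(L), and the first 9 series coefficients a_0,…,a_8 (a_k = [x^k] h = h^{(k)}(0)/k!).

L = 4 + (-2 + 2·x)·Dx  (order 1).
h: a_k = -3, -6, -9, -12, -15, -18, -21, -24, -27, …
ICs: h(0) = -3.

f: a_k = -1, -3, -9, -27, -81, -243, -729, -2187, -6561, …
Substitute x→r, Dx→(1/r')Dx; clear ⇒ L₀.
h=h₀': d/dx-closure on L₀ ⇒ L.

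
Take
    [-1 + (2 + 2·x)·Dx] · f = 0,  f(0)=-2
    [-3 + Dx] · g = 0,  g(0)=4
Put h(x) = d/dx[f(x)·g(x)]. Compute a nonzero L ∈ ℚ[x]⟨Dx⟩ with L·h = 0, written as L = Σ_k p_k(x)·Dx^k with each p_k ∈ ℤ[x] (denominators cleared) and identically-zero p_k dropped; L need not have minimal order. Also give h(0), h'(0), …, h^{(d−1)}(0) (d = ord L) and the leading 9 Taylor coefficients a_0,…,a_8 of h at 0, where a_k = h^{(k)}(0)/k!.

f: a_k = -2, -1, 1/4, -1/8, 5/64, -7/128, 21/512, -33/1024, 429/16384, …
g: a_k = 4, 12, 18, 18, 27/2, 81/10, 81/20, 243/140, 729/1120, …
f·g: L₀ = L_f ⊗_s L_g, ord ≤ 1·1.
h₀' ⇒ L via d/dx closure of L₀.
L = (47 + 84·x + 36·x^2) + (-14 - 26·x - 12·x^2)·Dx  (order 1).
h: a_k = -28, -94, -309/2, -667/4, -4277/32, -27189/320, -57333/1280, -51423/2560, -2264319/286720, …
ICs: h(0) = -28.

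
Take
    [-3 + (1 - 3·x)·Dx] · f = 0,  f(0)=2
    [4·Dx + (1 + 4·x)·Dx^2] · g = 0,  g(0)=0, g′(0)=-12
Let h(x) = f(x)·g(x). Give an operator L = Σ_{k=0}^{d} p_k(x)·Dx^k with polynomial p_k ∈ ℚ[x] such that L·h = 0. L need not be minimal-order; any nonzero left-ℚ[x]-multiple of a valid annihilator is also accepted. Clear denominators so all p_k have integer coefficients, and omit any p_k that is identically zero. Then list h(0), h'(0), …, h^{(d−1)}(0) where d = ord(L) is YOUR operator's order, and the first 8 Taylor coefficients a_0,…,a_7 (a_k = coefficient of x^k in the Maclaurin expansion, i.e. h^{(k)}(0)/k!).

L = 12 + (2 + 36·x)·Dx + (-1 - x + 12·x^2)·Dx^2  (order 2).
h: a_k = 0, -24, -24, -200, -216, -9384/5, -7672/5, -652632/35, …
ICs: h(0) = 0, h′(0) = -24.

f: a_k = 2, 6, 18, 54, 162, 486, 1458, 4374, …
g: a_k = 0, -12, 24, -64, 192, -3072/5, 2048, -49152/7, …
L₀ := L_f ⊗_s L_g (sym. prod.), ord ≤ 2.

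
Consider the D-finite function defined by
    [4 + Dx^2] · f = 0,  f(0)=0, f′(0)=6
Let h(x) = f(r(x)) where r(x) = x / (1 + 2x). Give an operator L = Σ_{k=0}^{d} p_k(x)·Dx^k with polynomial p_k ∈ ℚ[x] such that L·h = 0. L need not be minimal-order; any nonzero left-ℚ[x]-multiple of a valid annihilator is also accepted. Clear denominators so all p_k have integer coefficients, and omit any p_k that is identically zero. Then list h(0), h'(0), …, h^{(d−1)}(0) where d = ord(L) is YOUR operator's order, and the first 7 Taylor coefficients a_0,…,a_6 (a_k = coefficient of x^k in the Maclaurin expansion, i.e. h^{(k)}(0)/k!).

f: a_k = 0, 6, 0, -4, 0, 4/5, 0, …
Change of var in L_f (x↦r) gives L₀.
L = 4 + (4 + 24·x + 48·x^2 + 32·x^3)·Dx + (1 + 8·x + 24·x^2 + 32·x^3 + 16·x^4)·Dx^2  (order 2).
h: a_k = 0, 6, -12, 20, -24, 4/5, 120, …
ICs: h(0) = 0, h′(0) = 6.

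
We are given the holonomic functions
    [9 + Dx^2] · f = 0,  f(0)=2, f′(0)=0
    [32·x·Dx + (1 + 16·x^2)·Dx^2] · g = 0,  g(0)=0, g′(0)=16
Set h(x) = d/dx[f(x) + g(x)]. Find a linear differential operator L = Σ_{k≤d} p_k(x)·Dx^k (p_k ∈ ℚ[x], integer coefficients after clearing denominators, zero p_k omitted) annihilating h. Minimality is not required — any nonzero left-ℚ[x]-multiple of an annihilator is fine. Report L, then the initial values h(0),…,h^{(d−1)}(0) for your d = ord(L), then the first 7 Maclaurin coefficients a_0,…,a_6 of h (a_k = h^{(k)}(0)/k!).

f: a_k = 2, 0, -9, 0, 27/4, 0, -81/40, …
g: a_k = 0, 16, 0, -256/3, 0, 4096/5, 0, …
L₀ := lclm(L_f,L_g); ord L₀ ≤ 2+2.
h₀' ⇒ L via d/dx closure of L₀.
L = (-52704·x + 967680·x^3 + 663552·x^5) + (-207 + 13104·x^2 + 283392·x^4 + 331776·x^6)·Dx + (-5856·x + 107520·x^3 + 73728·x^5)·Dx^2 + (-23 + 1456·x^2 + 31488·x^4 + 36864·x^6)·Dx^3  (order 3).
h: a_k = 16, -18, -256, 27, 4096, -243/20, -65536, …
ICs: h(0) = 16, h′(0) = -18, h′′(0) = -512.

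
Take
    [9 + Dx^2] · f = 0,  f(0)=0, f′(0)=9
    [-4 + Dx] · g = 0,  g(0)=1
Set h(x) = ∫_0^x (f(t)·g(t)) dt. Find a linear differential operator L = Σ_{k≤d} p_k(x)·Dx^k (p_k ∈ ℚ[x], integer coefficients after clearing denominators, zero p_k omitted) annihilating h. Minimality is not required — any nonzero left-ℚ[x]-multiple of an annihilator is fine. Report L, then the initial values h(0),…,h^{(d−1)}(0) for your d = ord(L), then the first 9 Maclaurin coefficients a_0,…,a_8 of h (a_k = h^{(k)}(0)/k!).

f: a_k = 0, 9, 0, -27/2, 0, 243/40, 0, -729/560, 0, …
g: a_k = 1, 4, 8, 32/3, 32/3, 128/15, 256/45, 1024/315, 512/315, …
h₀=f·g: eliminate ⇒ L₀, order ≤ 2·1.
Integrate: L := L₀·Dx.
L = 25·Dx - 8·Dx^2 + Dx^3  (order 3).
h: a_k = 0, 0, 9/2, 12, 117/8, 42/5, -79/80, -429/70, -25481/4480, …
ICs: h(0) = 0, h′(0) = 0, h′′(0) = 9.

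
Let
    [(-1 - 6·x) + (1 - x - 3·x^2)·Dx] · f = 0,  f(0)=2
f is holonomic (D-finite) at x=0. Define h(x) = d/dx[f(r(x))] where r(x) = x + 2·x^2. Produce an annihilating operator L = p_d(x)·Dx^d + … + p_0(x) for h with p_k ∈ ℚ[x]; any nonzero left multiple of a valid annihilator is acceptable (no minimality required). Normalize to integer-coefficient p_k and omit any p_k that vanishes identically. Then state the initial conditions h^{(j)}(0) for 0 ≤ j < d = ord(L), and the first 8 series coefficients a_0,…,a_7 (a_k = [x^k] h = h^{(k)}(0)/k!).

f: a_k = 2, 2, 8, 14, 38, 80, 194, 434, …
L₀ from L_f via x↦r, Dx↦r'^{-1}Dx.
h₀' ⇒ L via d/dx closure of L₀.
L = (12 + 102·x + 366·x^2 + 1008·x^3 + 2808·x^4 + 4320·x^5 + 2880·x^6) + (-1 - 9·x - 21·x^2 + 50·x^3 + 360·x^4 + 792·x^5 + 1008·x^6 + 576·x^7)·Dx  (order 1).
h: a_k = 2, 24, 138, 616, 2760, 12108, 50246, 205920, …
ICs: h(0) = 2.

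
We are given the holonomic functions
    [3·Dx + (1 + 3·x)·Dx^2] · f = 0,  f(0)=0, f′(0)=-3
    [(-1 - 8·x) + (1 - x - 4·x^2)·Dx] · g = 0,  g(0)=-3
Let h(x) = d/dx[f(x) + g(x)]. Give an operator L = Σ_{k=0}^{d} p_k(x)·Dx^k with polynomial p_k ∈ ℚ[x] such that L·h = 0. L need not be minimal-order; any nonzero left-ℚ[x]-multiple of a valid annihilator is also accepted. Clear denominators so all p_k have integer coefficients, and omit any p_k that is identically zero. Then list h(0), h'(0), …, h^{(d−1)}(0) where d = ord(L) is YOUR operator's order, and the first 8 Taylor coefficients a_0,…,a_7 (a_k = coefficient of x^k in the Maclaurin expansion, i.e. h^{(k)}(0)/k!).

f: a_k = 0, -3, 9/2, -9, 81/4, -243/5, 243/2, -2187/7, …
g: a_k = -3, -3, -15, -27, -87, -195, -543, -1323, …
L₀ := lclm(L_f,L_g); ord L₀ ≤ 2+1.
h=h₀': d/dx-closure on L₀ ⇒ L.
L = (-342 - 2178·x - 6624·x^2 - 6336·x^3 - 6912·x^4) + (-36 - 696·x - 4356·x^2 - 10176·x^3 - 12960·x^4 - 11520·x^5)·Dx + (13 + 101·x + 191·x^2 - 225·x^3 - 1440·x^4 - 2928·x^5 - 2304·x^6)·Dx^2  (order 2).
h: a_k = -6, -21, -108, -267, -1218, -2529, -11448, -21399, …
ICs: h(0) = -6, h′(0) = -21.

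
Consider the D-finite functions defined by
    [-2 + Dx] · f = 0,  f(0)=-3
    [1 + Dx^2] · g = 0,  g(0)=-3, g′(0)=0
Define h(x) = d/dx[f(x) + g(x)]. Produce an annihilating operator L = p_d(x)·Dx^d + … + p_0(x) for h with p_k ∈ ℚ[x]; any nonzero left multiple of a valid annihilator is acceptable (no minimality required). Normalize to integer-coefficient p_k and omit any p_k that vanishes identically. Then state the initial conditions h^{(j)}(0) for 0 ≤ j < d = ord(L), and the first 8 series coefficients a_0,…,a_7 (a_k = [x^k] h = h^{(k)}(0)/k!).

f: a_k = -3, -6, -6, -4, -2, -4/5, -4/15, -8/105, …
g: a_k = -3, 0, 3/2, 0, -1/8, 0, 1/240, 0, …
L₀ := lclm(L_f,L_g); ord L₀ ≤ 1+2.
h=h₀': d/dx-closure on L₀ ⇒ L.
L = 2 - Dx + 2·Dx^2 - Dx^3  (order 3).
h: a_k = -6, -9, -12, -17/2, -4, -63/40, -8/15, -257/1680, …
ICs: h(0) = -6, h′(0) = -9, h′′(0) = -24.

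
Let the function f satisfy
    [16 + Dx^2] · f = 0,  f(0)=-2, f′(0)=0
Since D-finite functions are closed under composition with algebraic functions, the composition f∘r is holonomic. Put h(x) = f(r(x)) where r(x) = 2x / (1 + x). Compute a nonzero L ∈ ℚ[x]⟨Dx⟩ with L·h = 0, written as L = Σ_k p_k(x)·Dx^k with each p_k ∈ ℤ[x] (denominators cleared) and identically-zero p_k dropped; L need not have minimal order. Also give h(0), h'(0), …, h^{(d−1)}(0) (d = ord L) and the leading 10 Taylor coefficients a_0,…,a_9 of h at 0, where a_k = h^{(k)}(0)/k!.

f: a_k = -2, 0, 16, 0, -64/3, 0, 512/45, 0, -1024/315, 0, …
Substitute x→r, Dx→(1/r')Dx; clear ⇒ L₀.
L = 64 + (2 + 6·x + 6·x^2 + 2·x^3)·Dx + (1 + 4·x + 6·x^2 + 4·x^3 + x^4)·Dx^2  (order 2).
h: a_k = -2, 0, 64, -128, -448/3, 3328/3, -106432/45, 10368/5, 932672/315, -4888064/315, …
ICs: h(0) = -2, h′(0) = 0.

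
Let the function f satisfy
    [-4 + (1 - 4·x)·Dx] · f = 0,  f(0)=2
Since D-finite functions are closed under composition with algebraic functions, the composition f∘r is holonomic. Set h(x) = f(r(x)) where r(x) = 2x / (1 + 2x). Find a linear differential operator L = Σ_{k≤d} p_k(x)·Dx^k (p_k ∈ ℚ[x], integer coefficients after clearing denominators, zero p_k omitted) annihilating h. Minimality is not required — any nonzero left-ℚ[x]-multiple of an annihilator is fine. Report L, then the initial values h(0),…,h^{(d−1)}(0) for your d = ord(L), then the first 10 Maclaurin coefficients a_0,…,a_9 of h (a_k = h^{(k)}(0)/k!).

f: a_k = 2, 8, 32, 128, 512, 2048, 8192, 32768, 131072, 524288, …
L₀ from L_f via x↦r, Dx↦r'^{-1}Dx.
L = 8 + (-1 + 4·x + 12·x^2)·Dx  (order 1).
h: a_k = 2, 16, 96, 576, 3456, 20736, 124416, 746496, 4478976, 26873856, …
ICs: h(0) = 2.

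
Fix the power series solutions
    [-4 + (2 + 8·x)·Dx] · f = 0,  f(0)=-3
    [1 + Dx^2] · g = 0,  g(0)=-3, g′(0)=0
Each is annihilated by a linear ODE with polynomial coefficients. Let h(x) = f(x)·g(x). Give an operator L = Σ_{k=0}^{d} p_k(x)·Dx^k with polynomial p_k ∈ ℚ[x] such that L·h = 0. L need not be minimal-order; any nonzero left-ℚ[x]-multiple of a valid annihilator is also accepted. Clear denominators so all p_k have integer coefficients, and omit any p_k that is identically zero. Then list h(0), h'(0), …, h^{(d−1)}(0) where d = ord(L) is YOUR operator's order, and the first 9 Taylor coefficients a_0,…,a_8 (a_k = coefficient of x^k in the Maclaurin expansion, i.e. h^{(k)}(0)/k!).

f: a_k = -3, -6, 6, -12, 30, -84, 252, -792, 2574, …
g: a_k = -3, 0, 3/2, 0, -1/8, 0, 1/240, 0, -1/13440, …
f·g: L₀ = L_f ⊗_s L_g, ord ≤ 1·2.
L = (13 + 8·x + 16·x^2) + (-4 - 16·x)·Dx + (1 + 8·x + 16·x^2)·Dx^2  (order 2).
h: a_k = 9, 18, -45/2, 27, -645/8, 939/4, -56941/80, 90059/40, -32917807/4480, …
ICs: h(0) = 9, h′(0) = 18.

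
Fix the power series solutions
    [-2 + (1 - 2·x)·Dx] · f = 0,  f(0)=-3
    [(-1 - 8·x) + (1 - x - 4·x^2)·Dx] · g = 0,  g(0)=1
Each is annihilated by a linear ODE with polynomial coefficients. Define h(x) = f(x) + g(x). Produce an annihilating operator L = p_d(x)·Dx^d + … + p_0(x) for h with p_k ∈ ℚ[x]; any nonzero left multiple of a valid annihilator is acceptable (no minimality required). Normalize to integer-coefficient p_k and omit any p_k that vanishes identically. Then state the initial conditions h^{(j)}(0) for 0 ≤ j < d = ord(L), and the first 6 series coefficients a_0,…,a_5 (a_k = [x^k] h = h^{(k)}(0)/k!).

f: a_k = -3, -6, -12, -24, -48, -96, …
g: a_k = 1, 1, 5, 9, 29, 65, …
L₀ := lclm(L_f,L_g); ord L₀ ≤ 1+1.
L = (12 - 48·x + 192·x^2 - 128·x^3) + (-2 - 96·x^2 + 352·x^3 - 256·x^4)·Dx + (-1 + 11·x - 30·x^2 + 80·x^4 - 64·x^5)·Dx^2  (order 2).
h: a_k = -2, -5, -7, -15, -19, -31, …
ICs: h(0) = -2, h′(0) = -5.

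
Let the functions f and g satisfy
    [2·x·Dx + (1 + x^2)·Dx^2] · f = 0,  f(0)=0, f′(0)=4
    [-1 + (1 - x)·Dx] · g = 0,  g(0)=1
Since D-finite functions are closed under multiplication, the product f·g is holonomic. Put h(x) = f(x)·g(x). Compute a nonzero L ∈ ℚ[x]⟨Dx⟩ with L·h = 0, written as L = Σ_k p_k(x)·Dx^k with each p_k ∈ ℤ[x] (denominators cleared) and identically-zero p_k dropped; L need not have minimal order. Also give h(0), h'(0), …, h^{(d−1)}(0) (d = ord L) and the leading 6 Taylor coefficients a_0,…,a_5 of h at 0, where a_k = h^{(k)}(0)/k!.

L = 2·x + (2 - 2·x + 4·x^2)·Dx + (-1 + x - x^2 + x^3)·Dx^2  (order 2).
h: a_k = 0, 4, 4, 8/3, 8/3, 52/15, …
ICs: h(0) = 0, h′(0) = 4.

f: a_k = 0, 4, 0, -4/3, 0, 4/5, …
g: a_k = 1, 1, 1, 1, 1, 1, …
h₀=f·g: eliminate ⇒ L₀, order ≤ 2·1.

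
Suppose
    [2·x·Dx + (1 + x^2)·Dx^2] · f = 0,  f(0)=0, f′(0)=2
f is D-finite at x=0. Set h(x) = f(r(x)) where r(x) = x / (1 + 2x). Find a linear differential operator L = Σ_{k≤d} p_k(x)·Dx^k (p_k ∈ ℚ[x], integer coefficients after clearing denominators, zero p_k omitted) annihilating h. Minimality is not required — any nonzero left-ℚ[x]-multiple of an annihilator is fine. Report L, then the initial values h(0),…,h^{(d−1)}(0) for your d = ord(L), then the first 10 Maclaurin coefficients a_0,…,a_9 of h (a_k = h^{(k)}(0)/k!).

L = (4 + 10·x)·Dx + (1 + 4·x + 5·x^2)·Dx^2  (order 2).
h: a_k = 0, 2, -4, 22/3, -12, 82/5, -44/3, -58/7, 84, -2398/9, …
ICs: h(0) = 0, h′(0) = 2.

f: a_k = 0, 2, 0, -2/3, 0, 2/5, 0, -2/7, 0, 2/9, …
L₀ from L_f via x↦r, Dx↦r'^{-1}Dx.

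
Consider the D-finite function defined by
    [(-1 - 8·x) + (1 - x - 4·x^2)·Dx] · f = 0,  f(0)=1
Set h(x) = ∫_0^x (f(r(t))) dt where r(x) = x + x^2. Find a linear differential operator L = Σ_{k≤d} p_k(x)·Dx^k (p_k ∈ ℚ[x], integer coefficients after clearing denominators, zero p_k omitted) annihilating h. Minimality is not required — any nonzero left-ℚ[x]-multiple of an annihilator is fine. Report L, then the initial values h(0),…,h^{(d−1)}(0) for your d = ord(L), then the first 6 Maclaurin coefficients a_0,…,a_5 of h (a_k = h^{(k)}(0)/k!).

f: a_k = 1, 1, 5, 9, 29, 65, …
Substitute x→r, Dx→(1/r')Dx; clear ⇒ L₀.
∫: right-multiply L₀ by Dx.
L = (1 + 10·x + 24·x^2 + 16·x^3)·Dx + (-1 + x + 5·x^2 + 8·x^3 + 4·x^4)·Dx^2  (order 2).
h: a_k = 0, 1, 1/2, 2, 19/4, 61/5, …
ICs: h(0) = 0, h′(0) = 1.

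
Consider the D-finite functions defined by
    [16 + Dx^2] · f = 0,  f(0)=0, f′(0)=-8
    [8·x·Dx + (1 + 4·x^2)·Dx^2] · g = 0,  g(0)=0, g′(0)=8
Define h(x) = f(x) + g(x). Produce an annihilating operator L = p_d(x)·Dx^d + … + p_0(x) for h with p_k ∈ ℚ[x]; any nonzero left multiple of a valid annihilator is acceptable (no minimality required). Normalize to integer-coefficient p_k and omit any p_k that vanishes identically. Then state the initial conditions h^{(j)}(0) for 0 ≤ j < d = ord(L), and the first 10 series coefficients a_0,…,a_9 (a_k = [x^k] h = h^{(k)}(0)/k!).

L = (-512·x + 5120·x^3 + 4096·x^5)·Dx + (16 + 512·x^2 + 2304·x^4 + 2048·x^6)·Dx^2 + (-32·x + 320·x^3 + 256·x^5)·Dx^3 + (1 + 32·x^2 + 144·x^4 + 128·x^6)·Dx^4  (order 4).
h: a_k = 0, 0, 0, 32/3, 0, 128/15, 0, -20992/315, 0, 641024/2835, …
ICs: h(0) = 0, h′(0) = 0, h′′(0) = 0, h′′′(0) = 64.

f: a_k = 0, -8, 0, 64/3, 0, -256/15, 0, 2048/315, 0, -4096/2835, …
g: a_k = 0, 8, 0, -32/3, 0, 128/5, 0, -512/7, 0, 2048/9, …
L₀ := lclm(L_f,L_g); ord L₀ ≤ 2+2.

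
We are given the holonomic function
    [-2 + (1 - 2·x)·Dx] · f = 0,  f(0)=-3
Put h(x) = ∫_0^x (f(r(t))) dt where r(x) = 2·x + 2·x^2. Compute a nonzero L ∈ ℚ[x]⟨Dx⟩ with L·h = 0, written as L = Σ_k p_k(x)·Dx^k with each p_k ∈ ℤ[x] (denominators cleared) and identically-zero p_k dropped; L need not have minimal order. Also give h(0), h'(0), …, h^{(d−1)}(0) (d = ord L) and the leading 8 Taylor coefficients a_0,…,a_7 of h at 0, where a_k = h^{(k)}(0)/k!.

f: a_k = -3, -6, -12, -24, -48, -96, -192, -384, …
Substitute x→r, Dx→(1/r')Dx; clear ⇒ L₀.
h=∫h₀ ⇒ L = L₀·Dx.
L = (4 + 8·x)·Dx + (-1 + 4·x + 4·x^2)·Dx^2  (order 2).
h: a_k = 0, -3, -6, -20, -72, -1392/5, -1120, -32448/7, …
ICs: h(0) = 0, h′(0) = -3.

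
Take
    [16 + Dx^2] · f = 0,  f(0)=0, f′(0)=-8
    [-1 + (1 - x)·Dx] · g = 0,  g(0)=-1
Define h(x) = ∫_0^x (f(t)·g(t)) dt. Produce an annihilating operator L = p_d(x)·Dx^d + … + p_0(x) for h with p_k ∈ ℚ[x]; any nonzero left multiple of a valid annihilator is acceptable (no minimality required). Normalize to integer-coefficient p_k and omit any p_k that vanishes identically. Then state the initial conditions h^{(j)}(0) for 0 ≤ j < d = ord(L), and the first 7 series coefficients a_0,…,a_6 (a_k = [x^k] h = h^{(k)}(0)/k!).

L = (-16 + 16·x)·Dx + 2·Dx^2 + (-1 + x)·Dx^3  (order 3).
h: a_k = 0, 0, 4, 8/3, -10/3, -8/3, 28/45, …
ICs: h(0) = 0, h′(0) = 0, h′′(0) = 8.

f: a_k = 0, -8, 0, 64/3, 0, -256/15, 0, …
g: a_k = -1, -1, -1, -1, -1, -1, -1, …
h₀=f·g: eliminate ⇒ L₀, order ≤ 2·1.
∫: right-multiply L₀ by Dx.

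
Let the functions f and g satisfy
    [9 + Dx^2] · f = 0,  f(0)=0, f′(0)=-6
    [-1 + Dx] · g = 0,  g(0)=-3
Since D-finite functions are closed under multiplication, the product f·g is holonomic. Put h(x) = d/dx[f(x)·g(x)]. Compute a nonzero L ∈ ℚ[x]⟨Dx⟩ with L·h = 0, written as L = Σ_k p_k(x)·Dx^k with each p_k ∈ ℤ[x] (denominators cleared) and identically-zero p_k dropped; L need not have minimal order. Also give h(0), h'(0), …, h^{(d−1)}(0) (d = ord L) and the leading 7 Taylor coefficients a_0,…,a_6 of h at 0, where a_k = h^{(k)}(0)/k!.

f: a_k = 0, -6, 0, 9, 0, -81/20, 0, …
g: a_k = -3, -3, -3/2, -1/2, -1/8, -1/40, -1/240, …
f·g: L₀ = L_f ⊗_s L_g, ord ≤ 2·1.
h=h₀': d/dx-closure on L₀ ⇒ L.
L = 10 - 2·Dx + Dx^2  (order 2).
h: a_k = 18, 36, -54, -96, -3, 234/5, 83/5, …
ICs: h(0) = 18, h′(0) = 36.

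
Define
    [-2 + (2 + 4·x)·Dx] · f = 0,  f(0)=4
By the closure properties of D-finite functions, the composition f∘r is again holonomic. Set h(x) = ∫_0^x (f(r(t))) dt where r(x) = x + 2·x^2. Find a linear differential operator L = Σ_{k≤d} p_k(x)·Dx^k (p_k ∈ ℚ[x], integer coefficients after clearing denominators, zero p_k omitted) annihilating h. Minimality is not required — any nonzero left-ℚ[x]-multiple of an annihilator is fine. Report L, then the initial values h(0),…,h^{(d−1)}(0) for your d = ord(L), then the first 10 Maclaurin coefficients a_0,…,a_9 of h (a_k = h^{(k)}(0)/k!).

f: a_k = 4, 4, -2, 2, -5/2, 7/2, -21/4, 33/4, -429/32, 715/32, …
h₀=f(r): pull back L_f along r ⇒ L₀.
h=∫h₀ ⇒ L = L₀·Dx.
L = (-1 - 4·x)·Dx + (1 + 2·x + 4·x^2)·Dx^2  (order 2).
h: a_k = 0, 4, 2, 2, -3/2, 3/10, 5/4, -57/28, 21/32, 289/96, …
ICs: h(0) = 0, h′(0) = 4.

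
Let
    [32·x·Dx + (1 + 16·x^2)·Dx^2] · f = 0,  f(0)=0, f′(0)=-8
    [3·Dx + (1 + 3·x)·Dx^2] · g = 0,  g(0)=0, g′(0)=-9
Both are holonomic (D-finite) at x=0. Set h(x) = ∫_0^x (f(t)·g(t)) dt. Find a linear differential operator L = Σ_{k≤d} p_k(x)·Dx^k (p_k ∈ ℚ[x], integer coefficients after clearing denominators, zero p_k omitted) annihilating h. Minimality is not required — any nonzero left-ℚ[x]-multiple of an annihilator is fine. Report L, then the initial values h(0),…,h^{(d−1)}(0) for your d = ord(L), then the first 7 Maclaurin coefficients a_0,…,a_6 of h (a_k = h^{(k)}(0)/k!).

L = (15744 + 89280·x + 811008·x^2 + 5299200·x^3 + 13271040·x^4 + 17252352·x^5 + 21233664·x^7)·Dx^2 + (4258 + 91200·x + 775488·x^2 + 4635648·x^3 + 18247680·x^4 + 41140224·x^5 + 46448640·x^6 + 21233664·x^7 + 74317824·x^8)·Dx^3 + (492 + 12548·x + 131328·x^2 + 747968·x^3 + 3219456·x^4 + 10146816·x^5 + 21233664·x^6 + 24920064·x^7 + 21233664·x^8 + 42467328·x^9)·Dx^4 + (73 + 822·x + 6161·x^2 + 34944·x^3 + 151168·x^4 + 500736·x^5 + 1322496·x^6 + 2654208·x^7 + 3244032·x^8 + 3538944·x^9 + 5308416·x^10)·Dx^5  (order 5).
h: a_k = 0, 0, 0, 24, -27, -168/5, 15, …
ICs: h(0) = 0, h′(0) = 0, h′′(0) = 0, h′′′(0) = 144, h′′′′(0) = -648.

f: a_k = 0, -8, 0, 128/3, 0, -2048/5, 0, …
g: a_k = 0, -9, 27/2, -27, 243/4, -729/5, 729/2, …
f·g: L₀ = L_f ⊗_s L_g, ord ≤ 2·2.
h=∫₀ˣh₀: take L = L₀·Dx.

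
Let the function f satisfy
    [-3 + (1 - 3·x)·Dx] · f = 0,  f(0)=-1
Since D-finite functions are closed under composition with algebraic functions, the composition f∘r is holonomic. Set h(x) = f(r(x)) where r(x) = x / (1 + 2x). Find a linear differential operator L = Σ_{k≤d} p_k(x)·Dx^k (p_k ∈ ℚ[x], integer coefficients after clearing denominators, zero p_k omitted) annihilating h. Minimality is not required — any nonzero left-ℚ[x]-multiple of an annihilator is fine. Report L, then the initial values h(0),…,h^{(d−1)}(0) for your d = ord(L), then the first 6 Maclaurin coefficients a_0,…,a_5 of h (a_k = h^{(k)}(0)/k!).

f: a_k = -1, -3, -9, -27, -81, -243, …
Substitute x→r, Dx→(1/r')Dx; clear ⇒ L₀.
L = 3 + (-1 - x + 2·x^2)·Dx  (order 1).
h: a_k = -1, -3, -3, -3, -3, -3, …
ICs: h(0) = -1.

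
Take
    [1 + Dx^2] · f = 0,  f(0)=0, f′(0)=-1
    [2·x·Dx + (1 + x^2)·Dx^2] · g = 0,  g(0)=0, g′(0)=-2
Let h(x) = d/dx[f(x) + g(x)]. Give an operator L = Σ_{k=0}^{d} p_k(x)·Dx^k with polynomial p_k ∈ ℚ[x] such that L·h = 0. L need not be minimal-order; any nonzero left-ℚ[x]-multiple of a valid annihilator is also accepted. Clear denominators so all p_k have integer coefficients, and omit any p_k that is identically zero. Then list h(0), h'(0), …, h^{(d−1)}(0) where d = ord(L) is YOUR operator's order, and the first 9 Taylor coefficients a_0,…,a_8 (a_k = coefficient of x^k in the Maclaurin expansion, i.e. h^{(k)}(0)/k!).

L = (-22·x + 28·x^3 + 2·x^5) + (-1 + 7·x^2 + 9·x^4 + x^6)·Dx + (-22·x + 28·x^3 + 2·x^5)·Dx^2 + (-1 + 7·x^2 + 9·x^4 + x^6)·Dx^3  (order 3).
h: a_k = -3, 0, 5/2, 0, -49/24, 0, 1441/720, 0, -80641/40320, …
ICs: h(0) = -3, h′(0) = 0, h′′(0) = 5.

f: a_k = 0, -1, 0, 1/6, 0, -1/120, 0, 1/5040, 0, …
g: a_k = 0, -2, 0, 2/3, 0, -2/5, 0, 2/7, 0, …
L₀ := lclm(L_f,L_g); ord L₀ ≤ 2+2.
h=h₀': d/dx-closure on L₀ ⇒ L.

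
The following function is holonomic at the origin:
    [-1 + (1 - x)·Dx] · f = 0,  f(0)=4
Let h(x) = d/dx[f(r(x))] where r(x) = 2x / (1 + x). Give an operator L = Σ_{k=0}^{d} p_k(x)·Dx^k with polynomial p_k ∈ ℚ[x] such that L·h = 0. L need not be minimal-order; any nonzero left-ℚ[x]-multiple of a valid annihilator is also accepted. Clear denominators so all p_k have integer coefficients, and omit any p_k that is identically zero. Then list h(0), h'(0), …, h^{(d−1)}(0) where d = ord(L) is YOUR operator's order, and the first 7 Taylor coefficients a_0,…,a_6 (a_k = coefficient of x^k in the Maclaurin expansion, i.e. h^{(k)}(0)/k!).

f: a_k = 4, 4, 4, 4, 4, 4, 4, …
h₀=f(r): pull back L_f along r ⇒ L₀.
Derive L from L₀ (diff closure).
L = 2 + (-1 + x)·Dx  (order 1).
h: a_k = 8, 16, 24, 32, 40, 48, 56, …
ICs: h(0) = 8.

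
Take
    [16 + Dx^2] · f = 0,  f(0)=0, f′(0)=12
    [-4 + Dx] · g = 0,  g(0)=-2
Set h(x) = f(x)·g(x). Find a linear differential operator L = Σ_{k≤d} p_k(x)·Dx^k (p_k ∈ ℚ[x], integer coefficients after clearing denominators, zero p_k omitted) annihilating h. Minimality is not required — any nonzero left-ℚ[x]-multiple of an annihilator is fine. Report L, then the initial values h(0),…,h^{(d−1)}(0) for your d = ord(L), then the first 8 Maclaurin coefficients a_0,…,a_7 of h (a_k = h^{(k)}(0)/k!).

f: a_k = 0, 12, 0, -32, 0, 128/5, 0, -1024/105, …
g: a_k = -2, -8, -16, -64/3, -64/3, -256/15, -512/45, -2048/315, …
Product ⇒ symmetric product L₀, ord ≤ 2.
L = 32 - 8·Dx + Dx^2  (order 2).
h: a_k = 0, -24, -96, -128, 0, 1024/5, 4096/15, 16384/105, …
ICs: h(0) = 0, h′(0) = -24.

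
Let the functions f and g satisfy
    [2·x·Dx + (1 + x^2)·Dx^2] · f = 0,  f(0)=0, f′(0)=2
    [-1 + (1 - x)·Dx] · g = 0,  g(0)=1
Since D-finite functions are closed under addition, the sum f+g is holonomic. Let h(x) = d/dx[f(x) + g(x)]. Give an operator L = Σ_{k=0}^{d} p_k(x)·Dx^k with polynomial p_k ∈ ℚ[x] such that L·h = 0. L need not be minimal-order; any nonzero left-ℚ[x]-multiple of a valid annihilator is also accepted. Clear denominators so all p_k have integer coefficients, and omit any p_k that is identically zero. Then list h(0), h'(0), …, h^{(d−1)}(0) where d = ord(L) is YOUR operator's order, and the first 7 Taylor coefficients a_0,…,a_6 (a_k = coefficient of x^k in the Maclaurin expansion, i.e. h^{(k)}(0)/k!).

L = (2 - 8·x - 6·x^2) + (-4 + 2·x - 4·x^2 - 6·x^3)·Dx + (1 - x^4)·Dx^2  (order 2).
h: a_k = 3, 2, 1, 4, 7, 6, 5, …
ICs: h(0) = 3, h′(0) = 2.

f: a_k = 0, 2, 0, -2/3, 0, 2/5, 0, …
g: a_k = 1, 1, 1, 1, 1, 1, 1, …
h₀=f+g: left-lcm gives L₀, ord ≤ 3.
h=h₀': d/dx-closure on L₀ ⇒ L.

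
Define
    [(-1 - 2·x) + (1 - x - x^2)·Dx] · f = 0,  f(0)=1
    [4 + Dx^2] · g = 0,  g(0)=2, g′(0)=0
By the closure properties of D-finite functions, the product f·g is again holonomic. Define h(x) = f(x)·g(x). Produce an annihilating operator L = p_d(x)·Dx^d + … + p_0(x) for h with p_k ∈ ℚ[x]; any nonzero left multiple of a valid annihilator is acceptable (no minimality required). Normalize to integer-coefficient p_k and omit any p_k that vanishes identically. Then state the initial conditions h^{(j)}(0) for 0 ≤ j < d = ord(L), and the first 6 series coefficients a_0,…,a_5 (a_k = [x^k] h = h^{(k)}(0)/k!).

f: a_k = 1, 1, 2, 3, 5, 8, …
g: a_k = 2, 0, -4, 0, 4/3, 0, …
Product ⇒ symmetric product L₀, ord ≤ 2.
L = (-2 + 4·x + 4·x^2) + (2 + 4·x)·Dx + (-1 + x + x^2)·Dx^2  (order 2).
h: a_k = 2, 2, 0, 2, 10/3, 16/3, …
ICs: h(0) = 2, h′(0) = 2.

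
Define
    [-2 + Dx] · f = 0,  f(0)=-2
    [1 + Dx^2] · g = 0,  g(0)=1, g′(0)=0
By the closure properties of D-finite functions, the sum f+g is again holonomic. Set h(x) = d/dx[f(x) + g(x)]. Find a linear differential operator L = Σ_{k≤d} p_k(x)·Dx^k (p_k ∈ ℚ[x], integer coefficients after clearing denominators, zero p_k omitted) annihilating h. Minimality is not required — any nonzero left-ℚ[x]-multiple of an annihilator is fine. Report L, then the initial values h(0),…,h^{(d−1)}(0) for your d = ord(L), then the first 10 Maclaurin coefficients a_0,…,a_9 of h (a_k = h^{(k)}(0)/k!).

L = 2 - Dx + 2·Dx^2 - Dx^3  (order 3).
h: a_k = -4, -9, -8, -31/6, -8/3, -43/40, -16/45, -73/720, -8/315, -683/120960, …
ICs: h(0) = -4, h′(0) = -9, h′′(0) = -16.

f: a_k = -2, -4, -4, -8/3, -4/3, -8/15, -8/45, -16/315, -4/315, -8/2835, …
g: a_k = 1, 0, -1/2, 0, 1/24, 0, -1/720, 0, 1/40320, 0, …
Sum ⇒ L₀ = lclm(L_f,L_g) in ℚ(x)⟨Dx⟩.
h=h₀': d/dx-closure on L₀ ⇒ L.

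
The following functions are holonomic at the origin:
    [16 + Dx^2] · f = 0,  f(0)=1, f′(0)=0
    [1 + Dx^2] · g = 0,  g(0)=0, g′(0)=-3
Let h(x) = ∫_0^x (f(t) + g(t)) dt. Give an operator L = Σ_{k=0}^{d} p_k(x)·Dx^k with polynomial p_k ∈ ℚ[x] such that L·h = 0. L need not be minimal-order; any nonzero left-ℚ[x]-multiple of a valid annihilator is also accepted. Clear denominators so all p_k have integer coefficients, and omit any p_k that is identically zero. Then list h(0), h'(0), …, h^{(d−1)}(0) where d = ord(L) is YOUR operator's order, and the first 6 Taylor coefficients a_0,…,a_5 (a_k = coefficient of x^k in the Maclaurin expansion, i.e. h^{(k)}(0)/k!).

f: a_k = 1, 0, -8, 0, 32/3, 0, …
g: a_k = 0, -3, 0, 1/2, 0, -1/40, …
L₀ := lclm(L_f,L_g); ord L₀ ≤ 2+2.
Integrate: L := L₀·Dx.
L = 16·Dx + 17·Dx^3 + Dx^5  (order 5).
h: a_k = 0, 1, -3/2, -8/3, 1/8, 32/15, …
ICs: h(0) = 0, h′(0) = 1, h′′(0) = -3, h′′′(0) = -16, h′′′′(0) = 3.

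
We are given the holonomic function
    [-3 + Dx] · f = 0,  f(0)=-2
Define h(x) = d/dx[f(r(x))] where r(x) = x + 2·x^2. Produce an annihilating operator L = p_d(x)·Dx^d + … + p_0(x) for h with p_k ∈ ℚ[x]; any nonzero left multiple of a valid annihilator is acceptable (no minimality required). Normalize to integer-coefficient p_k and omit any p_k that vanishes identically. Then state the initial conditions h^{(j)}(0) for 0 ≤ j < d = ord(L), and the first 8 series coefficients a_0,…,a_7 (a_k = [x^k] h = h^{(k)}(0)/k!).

f: a_k = -2, -6, -9, -9, -27/4, -81/20, -81/40, -243/280, …
f∘r: x↦r, Dx↦Dx/r' in L_f ⇒ L₀.
h=h₀': d/dx-closure on L₀ ⇒ L.
L = (7 + 24·x + 48·x^2) + (-1 - 4·x)·Dx  (order 1).
h: a_k = -6, -42, -135, -387, -3321/4, -33183/20, -112887/40, -253557/56, …
ICs: h(0) = -6.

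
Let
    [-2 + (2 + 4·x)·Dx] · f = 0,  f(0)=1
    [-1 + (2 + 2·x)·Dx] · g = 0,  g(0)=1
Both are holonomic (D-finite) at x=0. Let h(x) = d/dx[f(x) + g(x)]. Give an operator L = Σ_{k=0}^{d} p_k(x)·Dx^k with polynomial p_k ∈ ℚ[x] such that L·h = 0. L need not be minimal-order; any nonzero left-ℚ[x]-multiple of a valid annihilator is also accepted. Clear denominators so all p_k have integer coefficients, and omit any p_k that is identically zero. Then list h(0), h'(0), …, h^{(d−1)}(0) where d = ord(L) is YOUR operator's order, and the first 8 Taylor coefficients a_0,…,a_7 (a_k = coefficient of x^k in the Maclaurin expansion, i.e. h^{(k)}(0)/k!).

L = -3 + (-9 - 12·x)·Dx + (-2 - 6·x - 4·x^2)·Dx^2  (order 2).
h: a_k = 3/2, -5/4, 27/16, -85/32, 1155/256, -4095/512, 29799/2048, -110253/4096, …
ICs: h(0) = 3/2, h′(0) = -5/4.

f: a_k = 1, 1, -1/2, 1/2, -5/8, 7/8, -21/16, 33/16, …
g: a_k = 1, 1/2, -1/8, 1/16, -5/128, 7/256, -21/1024, 33/2048, …
L₀ := lclm(L_f,L_g); ord L₀ ≤ 1+1.
h=h₀': d/dx-closure on L₀ ⇒ L.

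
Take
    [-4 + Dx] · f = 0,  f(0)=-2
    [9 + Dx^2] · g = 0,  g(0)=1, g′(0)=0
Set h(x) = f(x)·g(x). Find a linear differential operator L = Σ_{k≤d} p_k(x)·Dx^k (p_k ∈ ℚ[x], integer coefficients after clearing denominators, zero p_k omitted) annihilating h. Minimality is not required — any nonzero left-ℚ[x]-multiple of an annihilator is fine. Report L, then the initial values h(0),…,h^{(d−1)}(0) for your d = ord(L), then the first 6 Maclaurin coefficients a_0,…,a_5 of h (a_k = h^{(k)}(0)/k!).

f: a_k = -2, -8, -16, -64/3, -64/3, -256/15, …
g: a_k = 1, 0, -9/2, 0, 27/8, 0, …
f·g: L₀ = L_f ⊗_s L_g, ord ≤ 1·2.
L = 25 - 8·Dx + Dx^2  (order 2).
h: a_k = -2, -8, -7, 44/3, 527/12, 779/15, …
ICs: h(0) = -2, h′(0) = -8.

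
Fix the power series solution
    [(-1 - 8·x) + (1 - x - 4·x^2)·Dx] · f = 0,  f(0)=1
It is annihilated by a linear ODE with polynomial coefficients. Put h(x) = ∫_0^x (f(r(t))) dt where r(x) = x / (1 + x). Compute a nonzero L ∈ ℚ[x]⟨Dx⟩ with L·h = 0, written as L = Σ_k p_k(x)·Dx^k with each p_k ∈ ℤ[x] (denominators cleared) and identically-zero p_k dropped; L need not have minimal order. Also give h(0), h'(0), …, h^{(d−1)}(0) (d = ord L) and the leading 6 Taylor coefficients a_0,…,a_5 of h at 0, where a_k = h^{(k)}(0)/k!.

f: a_k = 1, 1, 5, 9, 29, 65, …
Substitute x→r, Dx→(1/r')Dx; clear ⇒ L₀.
Integrate: L := L₀·Dx.
L = (1 + 9·x)·Dx + (-1 - 2·x + 3·x^2 + 4·x^3)·Dx^2  (order 2).
h: a_k = 0, 1, 1/2, 4/3, 0, 16/5, …
ICs: h(0) = 0, h′(0) = 1.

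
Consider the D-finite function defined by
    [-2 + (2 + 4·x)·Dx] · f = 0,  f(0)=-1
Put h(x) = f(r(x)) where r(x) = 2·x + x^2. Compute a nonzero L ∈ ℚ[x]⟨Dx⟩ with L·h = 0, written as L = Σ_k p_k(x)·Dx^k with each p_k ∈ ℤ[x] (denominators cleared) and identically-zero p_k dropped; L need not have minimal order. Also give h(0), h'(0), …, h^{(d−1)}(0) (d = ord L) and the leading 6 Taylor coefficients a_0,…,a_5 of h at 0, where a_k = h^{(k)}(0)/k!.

L = (-2 - 2·x) + (1 + 4·x + 2·x^2)·Dx  (order 1).
h: a_k = -1, -2, 1, -2, 9/2, -11, …
ICs: h(0) = -1.

f: a_k = -1, -1, 1/2, -1/2, 5/8, -7/8, …
Change of var in L_f (x↦r) gives L₀.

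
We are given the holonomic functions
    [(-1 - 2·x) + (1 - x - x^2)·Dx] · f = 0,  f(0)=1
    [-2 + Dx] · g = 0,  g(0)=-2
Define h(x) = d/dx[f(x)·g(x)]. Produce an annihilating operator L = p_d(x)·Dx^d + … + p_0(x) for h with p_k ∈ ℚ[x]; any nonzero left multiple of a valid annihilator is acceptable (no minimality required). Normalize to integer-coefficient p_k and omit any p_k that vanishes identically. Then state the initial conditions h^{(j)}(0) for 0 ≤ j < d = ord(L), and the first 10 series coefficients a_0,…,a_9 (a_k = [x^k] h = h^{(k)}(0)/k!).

f: a_k = 1, 1, 2, 3, 5, 8, 13, 21, 34, 55, …
g: a_k = -2, -4, -4, -8/3, -4/3, -8/15, -8/45, -16/315, -4/315, -8/2835, …
f·g: L₀ = L_f ⊗_s L_g, ord ≤ 1·1.
Derive L from L₀ (diff closure).
L = (12 + 2·x - 10·x^2 + 4·x^4) + (-3 + 3·x + 5·x^2 - 2·x^3 - 2·x^4)·Dx  (order 1).
h: a_k = -6, -24, -62, -136, -276, -8044/15, -5062/5, -196576/105, -1073474/315, -5789732/945, …
ICs: h(0) = -6.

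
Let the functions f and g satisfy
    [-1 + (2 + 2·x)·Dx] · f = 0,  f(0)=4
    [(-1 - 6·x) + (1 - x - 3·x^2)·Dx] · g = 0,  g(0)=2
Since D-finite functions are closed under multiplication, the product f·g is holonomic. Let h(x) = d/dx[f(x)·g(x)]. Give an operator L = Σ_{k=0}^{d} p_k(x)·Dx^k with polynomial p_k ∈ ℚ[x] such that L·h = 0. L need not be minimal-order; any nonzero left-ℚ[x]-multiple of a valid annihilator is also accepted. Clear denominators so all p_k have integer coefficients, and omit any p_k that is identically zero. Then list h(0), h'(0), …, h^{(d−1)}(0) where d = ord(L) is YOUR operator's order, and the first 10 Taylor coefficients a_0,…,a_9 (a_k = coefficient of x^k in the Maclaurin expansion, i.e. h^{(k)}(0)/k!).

L = (35 + 162·x + 381·x^2 + 390·x^3 + 135·x^4) + (-6 - 26·x + 6·x^2 + 122·x^3 + 150·x^4 + 54·x^5)·Dx  (order 1).
h: a_k = 12, 70, 429/2, 2819/4, 62545/32, 353013/64, 3749137/256, 19865443/512, 820335033/8192, 4206807745/16384, …
ICs: h(0) = 12.

f: a_k = 4, 2, -1/2, 1/4, -5/32, 7/64, -21/256, 33/512, -429/8192, 715/16384, …
g: a_k = 2, 2, 8, 14, 38, 80, 194, 434, 1016, 2318, …
Sym-product of L_f,L_g gives L₀ (≤ ord 1).
Differentiate: ansatz ord ≤ ord L₀ ⇒ L.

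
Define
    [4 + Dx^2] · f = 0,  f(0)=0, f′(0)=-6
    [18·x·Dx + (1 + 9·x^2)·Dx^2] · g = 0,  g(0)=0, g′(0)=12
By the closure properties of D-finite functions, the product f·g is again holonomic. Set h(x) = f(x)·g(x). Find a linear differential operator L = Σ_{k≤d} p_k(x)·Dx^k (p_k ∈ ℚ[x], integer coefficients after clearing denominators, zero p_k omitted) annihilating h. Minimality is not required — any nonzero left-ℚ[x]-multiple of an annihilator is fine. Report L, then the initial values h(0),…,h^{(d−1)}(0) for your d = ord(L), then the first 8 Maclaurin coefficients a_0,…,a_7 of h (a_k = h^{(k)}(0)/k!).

L = (2080 + 50256·x^2 + 89424·x^4 + 186624·x^6 + 419904·x^8) + (3168·x + 38880·x^3 + 139968·x^5 + 419904·x^7)·Dx + (572 + 13788·x^2 + 33048·x^4 + 93312·x^6 + 209952·x^8)·Dx^2 + (792·x + 9720·x^3 + 34992·x^5 + 104976·x^7)·Dx^3 + (13 + 306·x^2 + 2673·x^4 + 11664·x^6 + 26244·x^8)·Dx^4  (order 4).
h: a_k = 0, 0, -72, 0, 264, 0, -1320, 0, …
ICs: h(0) = 0, h′(0) = 0, h′′(0) = -144, h′′′(0) = 0.

f: a_k = 0, -6, 0, 4, 0, -4/5, 0, 8/105, …
g: a_k = 0, 12, 0, -36, 0, 972/5, 0, -8748/7, …
f·g: L₀ = L_f ⊗_s L_g, ord ≤ 2·2.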